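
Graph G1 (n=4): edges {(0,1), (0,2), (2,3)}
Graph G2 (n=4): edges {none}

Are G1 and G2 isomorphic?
No, not isomorphic

The graphs are NOT isomorphic.

Connected components of G1: 1 component(s) with vertex sets [[0, 1, 2, 3]], sizes [4].
Connected components of G2: 4 component(s) with vertex sets [[0], [1], [2], [3]], sizes [1, 1, 1, 1].
The number of connected components (and the multiset of component sizes) is an isomorphism invariant — an isomorphism maps each component of G1 bijectively onto a component of G2. Since G1 has 1 component(s) and G2 has 4, they cannot be isomorphic.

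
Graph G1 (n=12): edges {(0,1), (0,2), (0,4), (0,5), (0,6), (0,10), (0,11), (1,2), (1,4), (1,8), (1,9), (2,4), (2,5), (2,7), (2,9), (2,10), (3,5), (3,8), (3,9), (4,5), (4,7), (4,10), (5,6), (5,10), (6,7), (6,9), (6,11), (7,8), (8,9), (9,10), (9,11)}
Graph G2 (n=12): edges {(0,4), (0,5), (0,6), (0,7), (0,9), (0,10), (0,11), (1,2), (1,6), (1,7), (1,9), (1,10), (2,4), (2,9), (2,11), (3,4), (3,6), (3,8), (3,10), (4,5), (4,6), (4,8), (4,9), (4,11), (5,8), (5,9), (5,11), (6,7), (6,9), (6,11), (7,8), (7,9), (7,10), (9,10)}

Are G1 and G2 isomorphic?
No, not isomorphic

The graphs are NOT isomorphic.

Degrees in G1: deg(0)=7, deg(1)=5, deg(2)=7, deg(3)=3, deg(4)=6, deg(5)=6, deg(6)=5, deg(7)=4, deg(8)=4, deg(9)=7, deg(10)=5, deg(11)=3.
Sorted degree sequence of G1: [7, 7, 7, 6, 6, 5, 5, 5, 4, 4, 3, 3].
Degrees in G2: deg(0)=7, deg(1)=5, deg(2)=4, deg(3)=4, deg(4)=8, deg(5)=5, deg(6)=7, deg(7)=6, deg(8)=4, deg(9)=8, deg(10)=5, deg(11)=5.
Sorted degree sequence of G2: [8, 8, 7, 7, 6, 5, 5, 5, 5, 4, 4, 4].
The (sorted) degree sequence is an isomorphism invariant, so since G1 and G2 have different degree sequences they cannot be isomorphic.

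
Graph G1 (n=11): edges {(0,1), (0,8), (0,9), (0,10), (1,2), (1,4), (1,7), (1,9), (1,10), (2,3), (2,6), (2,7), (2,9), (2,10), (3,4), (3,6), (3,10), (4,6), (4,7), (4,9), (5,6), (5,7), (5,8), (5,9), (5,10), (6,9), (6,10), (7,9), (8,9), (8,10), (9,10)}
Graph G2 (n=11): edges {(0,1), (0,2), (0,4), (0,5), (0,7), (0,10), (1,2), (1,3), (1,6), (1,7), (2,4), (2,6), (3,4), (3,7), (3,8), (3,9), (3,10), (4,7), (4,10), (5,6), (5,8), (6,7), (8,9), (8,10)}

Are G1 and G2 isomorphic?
No, not isomorphic

The graphs are NOT isomorphic.

Counting triangles (3-cliques): G1 has 30, G2 has 12.
Triangle count is an isomorphism invariant, so differing triangle counts rule out isomorphism.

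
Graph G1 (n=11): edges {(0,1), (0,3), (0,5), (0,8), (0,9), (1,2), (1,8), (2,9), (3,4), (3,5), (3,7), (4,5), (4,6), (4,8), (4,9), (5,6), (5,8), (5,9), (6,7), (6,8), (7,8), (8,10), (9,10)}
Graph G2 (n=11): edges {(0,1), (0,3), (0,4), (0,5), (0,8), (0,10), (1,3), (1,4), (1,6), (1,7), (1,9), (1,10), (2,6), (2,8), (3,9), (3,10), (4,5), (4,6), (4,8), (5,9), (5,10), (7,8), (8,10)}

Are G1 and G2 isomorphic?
Yes, isomorphic

The graphs are isomorphic.
One valid mapping φ: V(G1) → V(G2): 0→4, 1→6, 2→2, 3→5, 4→10, 5→0, 6→3, 7→9, 8→1, 9→8, 10→7

Verify φ preserves adjacency — for each edge of G1, its image is an edge of G2:
  (0,1) → (φ(0),φ(1)) = (4,6) ∈ E(G2) ✓
  (0,3) → (φ(0),φ(3)) = (4,5) ∈ E(G2) ✓
  (0,5) → (φ(0),φ(5)) = (0,4) ∈ E(G2) ✓
  (0,8) → (φ(0),φ(8)) = (1,4) ∈ E(G2) ✓
  (0,9) → (φ(0),φ(9)) = (4,8) ∈ E(G2) ✓
  (1,2) → (φ(1),φ(2)) = (2,6) ∈ E(G2) ✓
  (1,8) → (φ(1),φ(8)) = (1,6) ∈ E(G2) ✓
  (2,9) → (φ(2),φ(9)) = (2,8) ∈ E(G2) ✓
  (3,4) → (φ(3),φ(4)) = (5,10) ∈ E(G2) ✓
  (3,5) → (φ(3),φ(5)) = (0,5) ∈ E(G2) ✓
  (3,7) → (φ(3),φ(7)) = (5,9) ∈ E(G2) ✓
  (4,5) → (φ(4),φ(5)) = (0,10) ∈ E(G2) ✓
  (4,6) → (φ(4),φ(6)) = (3,10) ∈ E(G2) ✓
  (4,8) → (φ(4),φ(8)) = (1,10) ∈ E(G2) ✓
  (4,9) → (φ(4),φ(9)) = (8,10) ∈ E(G2) ✓
  (5,6) → (φ(5),φ(6)) = (0,3) ∈ E(G2) ✓
  (5,8) → (φ(5),φ(8)) = (0,1) ∈ E(G2) ✓
  (5,9) → (φ(5),φ(9)) = (0,8) ∈ E(G2) ✓
  (6,7) → (φ(6),φ(7)) = (3,9) ∈ E(G2) ✓
  (6,8) → (φ(6),φ(8)) = (1,3) ∈ E(G2) ✓
  (7,8) → (φ(7),φ(8)) = (1,9) ∈ E(G2) ✓
  (8,10) → (φ(8),φ(10)) = (1,7) ∈ E(G2) ✓
  (9,10) → (φ(9),φ(10)) = (7,8) ∈ E(G2) ✓
All 23 edges of G1 map to edges of G2, and |E(G1)| = |E(G2)| = 23, so φ is a bijection on edges as well as vertices. Hence G1 ≅ G2.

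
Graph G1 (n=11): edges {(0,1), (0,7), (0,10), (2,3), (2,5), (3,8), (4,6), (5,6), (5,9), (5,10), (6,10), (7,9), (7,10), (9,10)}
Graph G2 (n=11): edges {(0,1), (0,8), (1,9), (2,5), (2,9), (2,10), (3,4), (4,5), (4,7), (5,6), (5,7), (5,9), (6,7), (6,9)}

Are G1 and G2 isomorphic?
Yes, isomorphic

The graphs are isomorphic.
One valid mapping φ: V(G1) → V(G2): 0→4, 1→3, 2→1, 3→0, 4→10, 5→9, 6→2, 7→7, 8→8, 9→6, 10→5

Verify φ preserves adjacency — for each edge of G1, its image is an edge of G2:
  (0,1) → (φ(0),φ(1)) = (3,4) ∈ E(G2) ✓
  (0,7) → (φ(0),φ(7)) = (4,7) ∈ E(G2) ✓
  (0,10) → (φ(0),φ(10)) = (4,5) ∈ E(G2) ✓
  (2,3) → (φ(2),φ(3)) = (0,1) ∈ E(G2) ✓
  (2,5) → (φ(2),φ(5)) = (1,9) ∈ E(G2) ✓
  (3,8) → (φ(3),φ(8)) = (0,8) ∈ E(G2) ✓
  (4,6) → (φ(4),φ(6)) = (2,10) ∈ E(G2) ✓
  (5,6) → (φ(5),φ(6)) = (2,9) ∈ E(G2) ✓
  (5,9) → (φ(5),φ(9)) = (6,9) ∈ E(G2) ✓
  (5,10) → (φ(5),φ(10)) = (5,9) ∈ E(G2) ✓
  (6,10) → (φ(6),φ(10)) = (2,5) ∈ E(G2) ✓
  (7,9) → (φ(7),φ(9)) = (6,7) ∈ E(G2) ✓
  (7,10) → (φ(7),φ(10)) = (5,7) ∈ E(G2) ✓
  (9,10) → (φ(9),φ(10)) = (5,6) ∈ E(G2) ✓
All 14 edges of G1 map to edges of G2, and |E(G1)| = |E(G2)| = 14, so φ is a bijection on edges as well as vertices. Hence G1 ≅ G2.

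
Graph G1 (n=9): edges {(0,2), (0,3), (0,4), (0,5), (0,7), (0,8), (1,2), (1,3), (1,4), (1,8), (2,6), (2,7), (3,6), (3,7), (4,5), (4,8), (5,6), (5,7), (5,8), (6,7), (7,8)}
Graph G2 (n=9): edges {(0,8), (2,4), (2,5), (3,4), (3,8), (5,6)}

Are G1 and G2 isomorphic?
No, not isomorphic

The graphs are NOT isomorphic.

Connected components of G1: 1 component(s) with vertex sets [[0, 1, 2, 3, 4, 5, 6, 7, 8]], sizes [9].
Connected components of G2: 3 component(s) with vertex sets [[1], [7], [0, 2, 3, 4, 5, 6, 8]], sizes [1, 1, 7].
The number of connected components (and the multiset of component sizes) is an isomorphism invariant — an isomorphism maps each component of G1 bijectively onto a component of G2. Since G1 has 1 component(s) and G2 has 3, they cannot be isomorphic.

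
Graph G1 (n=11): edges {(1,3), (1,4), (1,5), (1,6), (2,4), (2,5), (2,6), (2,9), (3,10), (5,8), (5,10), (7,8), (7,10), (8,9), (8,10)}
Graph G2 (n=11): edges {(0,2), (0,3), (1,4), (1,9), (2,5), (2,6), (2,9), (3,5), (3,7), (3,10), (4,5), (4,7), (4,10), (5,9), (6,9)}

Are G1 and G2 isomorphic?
Yes, isomorphic

The graphs are isomorphic.
One valid mapping φ: V(G1) → V(G2): 0→8, 1→3, 2→4, 3→0, 4→10, 5→5, 6→7, 7→6, 8→9, 9→1, 10→2

Verify φ preserves adjacency — for each edge of G1, its image is an edge of G2:
  (1,3) → (φ(1),φ(3)) = (0,3) ∈ E(G2) ✓
  (1,4) → (φ(1),φ(4)) = (3,10) ∈ E(G2) ✓
  (1,5) → (φ(1),φ(5)) = (3,5) ∈ E(G2) ✓
  (1,6) → (φ(1),φ(6)) = (3,7) ∈ E(G2) ✓
  (2,4) → (φ(2),φ(4)) = (4,10) ∈ E(G2) ✓
  (2,5) → (φ(2),φ(5)) = (4,5) ∈ E(G2) ✓
  (2,6) → (φ(2),φ(6)) = (4,7) ∈ E(G2) ✓
  (2,9) → (φ(2),φ(9)) = (1,4) ∈ E(G2) ✓
  (3,10) → (φ(3),φ(10)) = (0,2) ∈ E(G2) ✓
  (5,8) → (φ(5),φ(8)) = (5,9) ∈ E(G2) ✓
  (5,10) → (φ(5),φ(10)) = (2,5) ∈ E(G2) ✓
  (7,8) → (φ(7),φ(8)) = (6,9) ∈ E(G2) ✓
  (7,10) → (φ(7),φ(10)) = (2,6) ∈ E(G2) ✓
  (8,9) → (φ(8),φ(9)) = (1,9) ∈ E(G2) ✓
  (8,10) → (φ(8),φ(10)) = (2,9) ∈ E(G2) ✓
All 15 edges of G1 map to edges of G2, and |E(G1)| = |E(G2)| = 15, so φ is a bijection on edges as well as vertices. Hence G1 ≅ G2.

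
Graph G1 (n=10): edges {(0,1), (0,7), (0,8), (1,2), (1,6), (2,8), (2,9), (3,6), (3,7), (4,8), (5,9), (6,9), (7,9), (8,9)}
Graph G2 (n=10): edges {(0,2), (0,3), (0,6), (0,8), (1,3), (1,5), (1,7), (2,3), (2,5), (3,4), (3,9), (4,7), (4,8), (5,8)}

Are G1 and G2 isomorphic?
Yes, isomorphic

The graphs are isomorphic.
One valid mapping φ: V(G1) → V(G2): 0→8, 1→5, 2→2, 3→7, 4→6, 5→9, 6→1, 7→4, 8→0, 9→3

Verify φ preserves adjacency — for each edge of G1, its image is an edge of G2:
  (0,1) → (φ(0),φ(1)) = (5,8) ∈ E(G2) ✓
  (0,7) → (φ(0),φ(7)) = (4,8) ∈ E(G2) ✓
  (0,8) → (φ(0),φ(8)) = (0,8) ∈ E(G2) ✓
  (1,2) → (φ(1),φ(2)) = (2,5) ∈ E(G2) ✓
  (1,6) → (φ(1),φ(6)) = (1,5) ∈ E(G2) ✓
  (2,8) → (φ(2),φ(8)) = (0,2) ∈ E(G2) ✓
  (2,9) → (φ(2),φ(9)) = (2,3) ∈ E(G2) ✓
  (3,6) → (φ(3),φ(6)) = (1,7) ∈ E(G2) ✓
  (3,7) → (φ(3),φ(7)) = (4,7) ∈ E(G2) ✓
  (4,8) → (φ(4),φ(8)) = (0,6) ∈ E(G2) ✓
  (5,9) → (φ(5),φ(9)) = (3,9) ∈ E(G2) ✓
  (6,9) → (φ(6),φ(9)) = (1,3) ∈ E(G2) ✓
  (7,9) → (φ(7),φ(9)) = (3,4) ∈ E(G2) ✓
  (8,9) → (φ(8),φ(9)) = (0,3) ∈ E(G2) ✓
All 14 edges of G1 map to edges of G2, and |E(G1)| = |E(G2)| = 14, so φ is a bijection on edges as well as vertices. Hence G1 ≅ G2.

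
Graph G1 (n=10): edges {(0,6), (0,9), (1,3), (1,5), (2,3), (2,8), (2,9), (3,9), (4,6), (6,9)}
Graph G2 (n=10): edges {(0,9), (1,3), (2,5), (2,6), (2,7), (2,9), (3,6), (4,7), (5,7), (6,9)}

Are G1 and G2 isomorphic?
Yes, isomorphic

The graphs are isomorphic.
One valid mapping φ: V(G1) → V(G2): 0→5, 1→3, 2→9, 3→6, 4→4, 5→1, 6→7, 7→8, 8→0, 9→2

Verify φ preserves adjacency — for each edge of G1, its image is an edge of G2:
  (0,6) → (φ(0),φ(6)) = (5,7) ∈ E(G2) ✓
  (0,9) → (φ(0),φ(9)) = (2,5) ∈ E(G2) ✓
  (1,3) → (φ(1),φ(3)) = (3,6) ∈ E(G2) ✓
  (1,5) → (φ(1),φ(5)) = (1,3) ∈ E(G2) ✓
  (2,3) → (φ(2),φ(3)) = (6,9) ∈ E(G2) ✓
  (2,8) → (φ(2),φ(8)) = (0,9) ∈ E(G2) ✓
  (2,9) → (φ(2),φ(9)) = (2,9) ∈ E(G2) ✓
  (3,9) → (φ(3),φ(9)) = (2,6) ∈ E(G2) ✓
  (4,6) → (φ(4),φ(6)) = (4,7) ∈ E(G2) ✓
  (6,9) → (φ(6),φ(9)) = (2,7) ∈ E(G2) ✓
All 10 edges of G1 map to edges of G2, and |E(G1)| = |E(G2)| = 10, so φ is a bijection on edges as well as vertices. Hence G1 ≅ G2.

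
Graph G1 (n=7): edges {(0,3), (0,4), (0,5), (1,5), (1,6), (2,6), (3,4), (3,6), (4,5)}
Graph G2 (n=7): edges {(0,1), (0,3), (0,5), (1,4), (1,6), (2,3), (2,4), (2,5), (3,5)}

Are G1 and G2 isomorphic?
Yes, isomorphic

The graphs are isomorphic.
One valid mapping φ: V(G1) → V(G2): 0→5, 1→4, 2→6, 3→0, 4→3, 5→2, 6→1

Verify φ preserves adjacency — for each edge of G1, its image is an edge of G2:
  (0,3) → (φ(0),φ(3)) = (0,5) ∈ E(G2) ✓
  (0,4) → (φ(0),φ(4)) = (3,5) ∈ E(G2) ✓
  (0,5) → (φ(0),φ(5)) = (2,5) ∈ E(G2) ✓
  (1,5) → (φ(1),φ(5)) = (2,4) ∈ E(G2) ✓
  (1,6) → (φ(1),φ(6)) = (1,4) ∈ E(G2) ✓
  (2,6) → (φ(2),φ(6)) = (1,6) ∈ E(G2) ✓
  (3,4) → (φ(3),φ(4)) = (0,3) ∈ E(G2) ✓
  (3,6) → (φ(3),φ(6)) = (0,1) ∈ E(G2) ✓
  (4,5) → (φ(4),φ(5)) = (2,3) ∈ E(G2) ✓
All 9 edges of G1 map to edges of G2, and |E(G1)| = |E(G2)| = 9, so φ is a bijection on edges as well as vertices. Hence G1 ≅ G2.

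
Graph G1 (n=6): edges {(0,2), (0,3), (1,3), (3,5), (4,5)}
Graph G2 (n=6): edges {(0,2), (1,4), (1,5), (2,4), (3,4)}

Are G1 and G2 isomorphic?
Yes, isomorphic

The graphs are isomorphic.
One valid mapping φ: V(G1) → V(G2): 0→1, 1→3, 2→5, 3→4, 4→0, 5→2

Verify φ preserves adjacency — for each edge of G1, its image is an edge of G2:
  (0,2) → (φ(0),φ(2)) = (1,5) ∈ E(G2) ✓
  (0,3) → (φ(0),φ(3)) = (1,4) ∈ E(G2) ✓
  (1,3) → (φ(1),φ(3)) = (3,4) ∈ E(G2) ✓
  (3,5) → (φ(3),φ(5)) = (2,4) ∈ E(G2) ✓
  (4,5) → (φ(4),φ(5)) = (0,2) ∈ E(G2) ✓
All 5 edges of G1 map to edges of G2, and |E(G1)| = |E(G2)| = 5, so φ is a bijection on edges as well as vertices. Hence G1 ≅ G2.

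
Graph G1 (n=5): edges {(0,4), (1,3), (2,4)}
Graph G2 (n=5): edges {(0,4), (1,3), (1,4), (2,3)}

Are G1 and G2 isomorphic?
No, not isomorphic

The graphs are NOT isomorphic.

Degrees in G1: deg(0)=1, deg(1)=1, deg(2)=1, deg(3)=1, deg(4)=2.
Sorted degree sequence of G1: [2, 1, 1, 1, 1].
Degrees in G2: deg(0)=1, deg(1)=2, deg(2)=1, deg(3)=2, deg(4)=2.
Sorted degree sequence of G2: [2, 2, 2, 1, 1].
The (sorted) degree sequence is an isomorphism invariant, so since G1 and G2 have different degree sequences they cannot be isomorphic.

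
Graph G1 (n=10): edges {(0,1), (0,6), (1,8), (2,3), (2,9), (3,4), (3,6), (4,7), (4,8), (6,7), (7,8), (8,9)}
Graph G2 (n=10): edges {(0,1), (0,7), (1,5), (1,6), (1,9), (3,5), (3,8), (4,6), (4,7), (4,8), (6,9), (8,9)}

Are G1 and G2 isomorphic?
Yes, isomorphic

The graphs are isomorphic.
One valid mapping φ: V(G1) → V(G2): 0→3, 1→5, 2→7, 3→4, 4→6, 5→2, 6→8, 7→9, 8→1, 9→0

Verify φ preserves adjacency — for each edge of G1, its image is an edge of G2:
  (0,1) → (φ(0),φ(1)) = (3,5) ∈ E(G2) ✓
  (0,6) → (φ(0),φ(6)) = (3,8) ∈ E(G2) ✓
  (1,8) → (φ(1),φ(8)) = (1,5) ∈ E(G2) ✓
  (2,3) → (φ(2),φ(3)) = (4,7) ∈ E(G2) ✓
  (2,9) → (φ(2),φ(9)) = (0,7) ∈ E(G2) ✓
  (3,4) → (φ(3),φ(4)) = (4,6) ∈ E(G2) ✓
  (3,6) → (φ(3),φ(6)) = (4,8) ∈ E(G2) ✓
  (4,7) → (φ(4),φ(7)) = (6,9) ∈ E(G2) ✓
  (4,8) → (φ(4),φ(8)) = (1,6) ∈ E(G2) ✓
  (6,7) → (φ(6),φ(7)) = (8,9) ∈ E(G2) ✓
  (7,8) → (φ(7),φ(8)) = (1,9) ∈ E(G2) ✓
  (8,9) → (φ(8),φ(9)) = (0,1) ∈ E(G2) ✓
All 12 edges of G1 map to edges of G2, and |E(G1)| = |E(G2)| = 12, so φ is a bijection on edges as well as vertices. Hence G1 ≅ G2.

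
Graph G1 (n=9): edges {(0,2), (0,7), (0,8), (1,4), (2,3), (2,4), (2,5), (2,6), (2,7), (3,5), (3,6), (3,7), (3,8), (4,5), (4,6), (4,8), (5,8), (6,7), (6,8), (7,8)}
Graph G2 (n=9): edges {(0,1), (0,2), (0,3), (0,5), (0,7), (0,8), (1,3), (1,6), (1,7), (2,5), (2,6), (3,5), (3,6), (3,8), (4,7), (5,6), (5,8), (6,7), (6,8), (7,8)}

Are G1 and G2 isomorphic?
Yes, isomorphic

The graphs are isomorphic.
One valid mapping φ: V(G1) → V(G2): 0→2, 1→4, 2→6, 3→3, 4→7, 5→1, 6→8, 7→5, 8→0

Verify φ preserves adjacency — for each edge of G1, its image is an edge of G2:
  (0,2) → (φ(0),φ(2)) = (2,6) ∈ E(G2) ✓
  (0,7) → (φ(0),φ(7)) = (2,5) ∈ E(G2) ✓
  (0,8) → (φ(0),φ(8)) = (0,2) ∈ E(G2) ✓
  (1,4) → (φ(1),φ(4)) = (4,7) ∈ E(G2) ✓
  (2,3) → (φ(2),φ(3)) = (3,6) ∈ E(G2) ✓
  (2,4) → (φ(2),φ(4)) = (6,7) ∈ E(G2) ✓
  (2,5) → (φ(2),φ(5)) = (1,6) ∈ E(G2) ✓
  (2,6) → (φ(2),φ(6)) = (6,8) ∈ E(G2) ✓
  (2,7) → (φ(2),φ(7)) = (5,6) ∈ E(G2) ✓
  (3,5) → (φ(3),φ(5)) = (1,3) ∈ E(G2) ✓
  (3,6) → (φ(3),φ(6)) = (3,8) ∈ E(G2) ✓
  (3,7) → (φ(3),φ(7)) = (3,5) ∈ E(G2) ✓
  (3,8) → (φ(3),φ(8)) = (0,3) ∈ E(G2) ✓
  (4,5) → (φ(4),φ(5)) = (1,7) ∈ E(G2) ✓
  (4,6) → (φ(4),φ(6)) = (7,8) ∈ E(G2) ✓
  (4,8) → (φ(4),φ(8)) = (0,7) ∈ E(G2) ✓
  (5,8) → (φ(5),φ(8)) = (0,1) ∈ E(G2) ✓
  (6,7) → (φ(6),φ(7)) = (5,8) ∈ E(G2) ✓
  (6,8) → (φ(6),φ(8)) = (0,8) ∈ E(G2) ✓
  (7,8) → (φ(7),φ(8)) = (0,5) ∈ E(G2) ✓
All 20 edges of G1 map to edges of G2, and |E(G1)| = |E(G2)| = 20, so φ is a bijection on edges as well as vertices. Hence G1 ≅ G2.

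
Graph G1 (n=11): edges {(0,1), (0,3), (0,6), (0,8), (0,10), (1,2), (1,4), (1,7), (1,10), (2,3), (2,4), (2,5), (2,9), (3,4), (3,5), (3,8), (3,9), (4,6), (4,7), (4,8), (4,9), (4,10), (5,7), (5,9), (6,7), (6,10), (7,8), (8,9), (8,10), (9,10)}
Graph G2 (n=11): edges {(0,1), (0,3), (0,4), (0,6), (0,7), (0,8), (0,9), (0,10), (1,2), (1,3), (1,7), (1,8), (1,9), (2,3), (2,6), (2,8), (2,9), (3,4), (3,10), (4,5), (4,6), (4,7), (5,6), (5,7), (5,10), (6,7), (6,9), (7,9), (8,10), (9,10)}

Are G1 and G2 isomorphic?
Yes, isomorphic

The graphs are isomorphic.
One valid mapping φ: V(G1) → V(G2): 0→2, 1→3, 2→4, 3→6, 4→0, 5→5, 6→8, 7→10, 8→9, 9→7, 10→1

Verify φ preserves adjacency — for each edge of G1, its image is an edge of G2:
  (0,1) → (φ(0),φ(1)) = (2,3) ∈ E(G2) ✓
  (0,3) → (φ(0),φ(3)) = (2,6) ∈ E(G2) ✓
  (0,6) → (φ(0),φ(6)) = (2,8) ∈ E(G2) ✓
  (0,8) → (φ(0),φ(8)) = (2,9) ∈ E(G2) ✓
  (0,10) → (φ(0),φ(10)) = (1,2) ∈ E(G2) ✓
  (1,2) → (φ(1),φ(2)) = (3,4) ∈ E(G2) ✓
  (1,4) → (φ(1),φ(4)) = (0,3) ∈ E(G2) ✓
  (1,7) → (φ(1),φ(7)) = (3,10) ∈ E(G2) ✓
  (1,10) → (φ(1),φ(10)) = (1,3) ∈ E(G2) ✓
  (2,3) → (φ(2),φ(3)) = (4,6) ∈ E(G2) ✓
  (2,4) → (φ(2),φ(4)) = (0,4) ∈ E(G2) ✓
  (2,5) → (φ(2),φ(5)) = (4,5) ∈ E(G2) ✓
  (2,9) → (φ(2),φ(9)) = (4,7) ∈ E(G2) ✓
  (3,4) → (φ(3),φ(4)) = (0,6) ∈ E(G2) ✓
  (3,5) → (φ(3),φ(5)) = (5,6) ∈ E(G2) ✓
  (3,8) → (φ(3),φ(8)) = (6,9) ∈ E(G2) ✓
  (3,9) → (φ(3),φ(9)) = (6,7) ∈ E(G2) ✓
  (4,6) → (φ(4),φ(6)) = (0,8) ∈ E(G2) ✓
  (4,7) → (φ(4),φ(7)) = (0,10) ∈ E(G2) ✓
  (4,8) → (φ(4),φ(8)) = (0,9) ∈ E(G2) ✓
  (4,9) → (φ(4),φ(9)) = (0,7) ∈ E(G2) ✓
  (4,10) → (φ(4),φ(10)) = (0,1) ∈ E(G2) ✓
  (5,7) → (φ(5),φ(7)) = (5,10) ∈ E(G2) ✓
  (5,9) → (φ(5),φ(9)) = (5,7) ∈ E(G2) ✓
  (6,7) → (φ(6),φ(7)) = (8,10) ∈ E(G2) ✓
  (6,10) → (φ(6),φ(10)) = (1,8) ∈ E(G2) ✓
  (7,8) → (φ(7),φ(8)) = (9,10) ∈ E(G2) ✓
  (8,9) → (φ(8),φ(9)) = (7,9) ∈ E(G2) ✓
  (8,10) → (φ(8),φ(10)) = (1,9) ∈ E(G2) ✓
  (9,10) → (φ(9),φ(10)) = (1,7) ∈ E(G2) ✓
All 30 edges of G1 map to edges of G2, and |E(G1)| = |E(G2)| = 30, so φ is a bijection on edges as well as vertices. Hence G1 ≅ G2.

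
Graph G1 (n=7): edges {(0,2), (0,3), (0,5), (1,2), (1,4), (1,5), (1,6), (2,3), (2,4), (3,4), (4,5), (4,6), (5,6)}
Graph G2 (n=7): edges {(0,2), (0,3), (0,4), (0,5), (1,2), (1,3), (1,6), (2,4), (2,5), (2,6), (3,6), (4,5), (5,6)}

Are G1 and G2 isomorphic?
Yes, isomorphic

The graphs are isomorphic.
One valid mapping φ: V(G1) → V(G2): 0→3, 1→5, 2→6, 3→1, 4→2, 5→0, 6→4

Verify φ preserves adjacency — for each edge of G1, its image is an edge of G2:
  (0,2) → (φ(0),φ(2)) = (3,6) ∈ E(G2) ✓
  (0,3) → (φ(0),φ(3)) = (1,3) ∈ E(G2) ✓
  (0,5) → (φ(0),φ(5)) = (0,3) ∈ E(G2) ✓
  (1,2) → (φ(1),φ(2)) = (5,6) ∈ E(G2) ✓
  (1,4) → (φ(1),φ(4)) = (2,5) ∈ E(G2) ✓
  (1,5) → (φ(1),φ(5)) = (0,5) ∈ E(G2) ✓
  (1,6) → (φ(1),φ(6)) = (4,5) ∈ E(G2) ✓
  (2,3) → (φ(2),φ(3)) = (1,6) ∈ E(G2) ✓
  (2,4) → (φ(2),φ(4)) = (2,6) ∈ E(G2) ✓
  (3,4) → (φ(3),φ(4)) = (1,2) ∈ E(G2) ✓
  (4,5) → (φ(4),φ(5)) = (0,2) ∈ E(G2) ✓
  (4,6) → (φ(4),φ(6)) = (2,4) ∈ E(G2) ✓
  (5,6) → (φ(5),φ(6)) = (0,4) ∈ E(G2) ✓
All 13 edges of G1 map to edges of G2, and |E(G1)| = |E(G2)| = 13, so φ is a bijection on edges as well as vertices. Hence G1 ≅ G2.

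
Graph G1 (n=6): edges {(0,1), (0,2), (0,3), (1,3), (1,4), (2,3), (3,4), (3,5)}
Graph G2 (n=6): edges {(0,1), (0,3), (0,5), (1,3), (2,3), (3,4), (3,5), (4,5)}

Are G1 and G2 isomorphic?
Yes, isomorphic

The graphs are isomorphic.
One valid mapping φ: V(G1) → V(G2): 0→5, 1→0, 2→4, 3→3, 4→1, 5→2

Verify φ preserves adjacency — for each edge of G1, its image is an edge of G2:
  (0,1) → (φ(0),φ(1)) = (0,5) ∈ E(G2) ✓
  (0,2) → (φ(0),φ(2)) = (4,5) ∈ E(G2) ✓
  (0,3) → (φ(0),φ(3)) = (3,5) ∈ E(G2) ✓
  (1,3) → (φ(1),φ(3)) = (0,3) ∈ E(G2) ✓
  (1,4) → (φ(1),φ(4)) = (0,1) ∈ E(G2) ✓
  (2,3) → (φ(2),φ(3)) = (3,4) ∈ E(G2) ✓
  (3,4) → (φ(3),φ(4)) = (1,3) ∈ E(G2) ✓
  (3,5) → (φ(3),φ(5)) = (2,3) ∈ E(G2) ✓
All 8 edges of G1 map to edges of G2, and |E(G1)| = |E(G2)| = 8, so φ is a bijection on edges as well as vertices. Hence G1 ≅ G2.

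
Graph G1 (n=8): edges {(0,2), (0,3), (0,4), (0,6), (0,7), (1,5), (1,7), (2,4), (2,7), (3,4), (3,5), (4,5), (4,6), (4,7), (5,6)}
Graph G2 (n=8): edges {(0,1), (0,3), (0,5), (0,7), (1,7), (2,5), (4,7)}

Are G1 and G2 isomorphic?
No, not isomorphic

The graphs are NOT isomorphic.

Connected components of G1: 1 component(s) with vertex sets [[0, 1, 2, 3, 4, 5, 6, 7]], sizes [8].
Connected components of G2: 2 component(s) with vertex sets [[6], [0, 1, 2, 3, 4, 5, 7]], sizes [1, 7].
The number of connected components (and the multiset of component sizes) is an isomorphism invariant — an isomorphism maps each component of G1 bijectively onto a component of G2. Since G1 has 1 component(s) and G2 has 2, they cannot be isomorphic.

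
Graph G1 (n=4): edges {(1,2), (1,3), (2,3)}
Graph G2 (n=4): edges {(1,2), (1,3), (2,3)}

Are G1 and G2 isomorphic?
Yes, isomorphic

The graphs are isomorphic.
One valid mapping φ: V(G1) → V(G2): 0→0, 1→1, 2→3, 3→2

Verify φ preserves adjacency — for each edge of G1, its image is an edge of G2:
  (1,2) → (φ(1),φ(2)) = (1,3) ∈ E(G2) ✓
  (1,3) → (φ(1),φ(3)) = (1,2) ∈ E(G2) ✓
  (2,3) → (φ(2),φ(3)) = (2,3) ∈ E(G2) ✓
All 3 edges of G1 map to edges of G2, and |E(G1)| = |E(G2)| = 3, so φ is a bijection on edges as well as vertices. Hence G1 ≅ G2.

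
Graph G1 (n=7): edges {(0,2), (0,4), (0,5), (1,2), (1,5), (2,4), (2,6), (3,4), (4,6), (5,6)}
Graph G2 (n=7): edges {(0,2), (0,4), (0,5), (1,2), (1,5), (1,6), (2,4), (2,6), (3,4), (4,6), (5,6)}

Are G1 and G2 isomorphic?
No, not isomorphic

The graphs are NOT isomorphic.

Counting edges: G1 has 10 edge(s); G2 has 11 edge(s).
Edge count is an isomorphism invariant (a bijection on vertices induces a bijection on edges), so differing edge counts rule out isomorphism.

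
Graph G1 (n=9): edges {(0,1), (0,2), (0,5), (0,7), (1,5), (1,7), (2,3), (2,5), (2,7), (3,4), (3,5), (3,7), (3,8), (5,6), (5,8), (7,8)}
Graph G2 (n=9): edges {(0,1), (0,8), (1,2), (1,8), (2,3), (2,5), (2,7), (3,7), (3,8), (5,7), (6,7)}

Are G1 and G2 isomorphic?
No, not isomorphic

The graphs are NOT isomorphic.

Degrees in G1: deg(0)=4, deg(1)=3, deg(2)=4, deg(3)=5, deg(4)=1, deg(5)=6, deg(6)=1, deg(7)=5, deg(8)=3.
Sorted degree sequence of G1: [6, 5, 5, 4, 4, 3, 3, 1, 1].
Degrees in G2: deg(0)=2, deg(1)=3, deg(2)=4, deg(3)=3, deg(4)=0, deg(5)=2, deg(6)=1, deg(7)=4, deg(8)=3.
Sorted degree sequence of G2: [4, 4, 3, 3, 3, 2, 2, 1, 0].
The (sorted) degree sequence is an isomorphism invariant, so since G1 and G2 have different degree sequences they cannot be isomorphic.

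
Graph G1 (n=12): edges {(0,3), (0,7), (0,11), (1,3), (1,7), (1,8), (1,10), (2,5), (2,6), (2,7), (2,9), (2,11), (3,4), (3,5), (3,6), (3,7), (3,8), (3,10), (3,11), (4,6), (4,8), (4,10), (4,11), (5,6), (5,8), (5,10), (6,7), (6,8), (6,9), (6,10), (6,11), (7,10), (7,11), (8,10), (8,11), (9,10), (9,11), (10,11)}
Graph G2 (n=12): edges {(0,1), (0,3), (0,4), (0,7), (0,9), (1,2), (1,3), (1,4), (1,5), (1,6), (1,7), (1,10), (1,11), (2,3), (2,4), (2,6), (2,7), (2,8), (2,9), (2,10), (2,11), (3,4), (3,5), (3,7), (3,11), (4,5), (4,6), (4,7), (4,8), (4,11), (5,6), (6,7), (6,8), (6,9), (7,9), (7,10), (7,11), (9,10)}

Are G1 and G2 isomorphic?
Yes, isomorphic

The graphs are isomorphic.
One valid mapping φ: V(G1) → V(G2): 0→8, 1→5, 2→9, 3→4, 4→11, 5→0, 6→7, 7→6, 8→3, 9→10, 10→1, 11→2

Verify φ preserves adjacency — for each edge of G1, its image is an edge of G2:
  (0,3) → (φ(0),φ(3)) = (4,8) ∈ E(G2) ✓
  (0,7) → (φ(0),φ(7)) = (6,8) ∈ E(G2) ✓
  (0,11) → (φ(0),φ(11)) = (2,8) ∈ E(G2) ✓
  (1,3) → (φ(1),φ(3)) = (4,5) ∈ E(G2) ✓
  (1,7) → (φ(1),φ(7)) = (5,6) ∈ E(G2) ✓
  (1,8) → (φ(1),φ(8)) = (3,5) ∈ E(G2) ✓
  (1,10) → (φ(1),φ(10)) = (1,5) ∈ E(G2) ✓
  (2,5) → (φ(2),φ(5)) = (0,9) ∈ E(G2) ✓
  (2,6) → (φ(2),φ(6)) = (7,9) ∈ E(G2) ✓
  (2,7) → (φ(2),φ(7)) = (6,9) ∈ E(G2) ✓
  (2,9) → (φ(2),φ(9)) = (9,10) ∈ E(G2) ✓
  (2,11) → (φ(2),φ(11)) = (2,9) ∈ E(G2) ✓
  (3,4) → (φ(3),φ(4)) = (4,11) ∈ E(G2) ✓
  (3,5) → (φ(3),φ(5)) = (0,4) ∈ E(G2) ✓
  (3,6) → (φ(3),φ(6)) = (4,7) ∈ E(G2) ✓
  (3,7) → (φ(3),φ(7)) = (4,6) ∈ E(G2) ✓
  (3,8) → (φ(3),φ(8)) = (3,4) ∈ E(G2) ✓
  (3,10) → (φ(3),φ(10)) = (1,4) ∈ E(G2) ✓
  (3,11) → (φ(3),φ(11)) = (2,4) ∈ E(G2) ✓
  (4,6) → (φ(4),φ(6)) = (7,11) ∈ E(G2) ✓
  (4,8) → (φ(4),φ(8)) = (3,11) ∈ E(G2) ✓
  (4,10) → (φ(4),φ(10)) = (1,11) ∈ E(G2) ✓
  (4,11) → (φ(4),φ(11)) = (2,11) ∈ E(G2) ✓
  (5,6) → (φ(5),φ(6)) = (0,7) ∈ E(G2) ✓
  (5,8) → (φ(5),φ(8)) = (0,3) ∈ E(G2) ✓
  (5,10) → (φ(5),φ(10)) = (0,1) ∈ E(G2) ✓
  (6,7) → (φ(6),φ(7)) = (6,7) ∈ E(G2) ✓
  (6,8) → (φ(6),φ(8)) = (3,7) ∈ E(G2) ✓
  (6,9) → (φ(6),φ(9)) = (7,10) ∈ E(G2) ✓
  (6,10) → (φ(6),φ(10)) = (1,7) ∈ E(G2) ✓
  (6,11) → (φ(6),φ(11)) = (2,7) ∈ E(G2) ✓
  (7,10) → (φ(7),φ(10)) = (1,6) ∈ E(G2) ✓
  (7,11) → (φ(7),φ(11)) = (2,6) ∈ E(G2) ✓
  (8,10) → (φ(8),φ(10)) = (1,3) ∈ E(G2) ✓
  (8,11) → (φ(8),φ(11)) = (2,3) ∈ E(G2) ✓
  (9,10) → (φ(9),φ(10)) = (1,10) ∈ E(G2) ✓
  (9,11) → (φ(9),φ(11)) = (2,10) ∈ E(G2) ✓
  (10,11) → (φ(10),φ(11)) = (1,2) ∈ E(G2) ✓
All 38 edges of G1 map to edges of G2, and |E(G1)| = |E(G2)| = 38, so φ is a bijection on edges as well as vertices. Hence G1 ≅ G2.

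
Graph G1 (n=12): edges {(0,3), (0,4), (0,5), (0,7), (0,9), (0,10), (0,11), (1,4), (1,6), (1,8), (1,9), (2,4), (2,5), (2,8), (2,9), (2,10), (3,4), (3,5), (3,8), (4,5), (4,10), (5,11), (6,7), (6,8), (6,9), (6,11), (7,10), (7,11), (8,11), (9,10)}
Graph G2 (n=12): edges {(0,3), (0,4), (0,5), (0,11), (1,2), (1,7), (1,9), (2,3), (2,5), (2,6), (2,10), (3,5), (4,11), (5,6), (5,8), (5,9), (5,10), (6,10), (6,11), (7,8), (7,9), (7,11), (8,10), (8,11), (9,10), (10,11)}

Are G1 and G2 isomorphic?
No, not isomorphic

The graphs are NOT isomorphic.

Counting triangles (3-cliques): G1 has 16, G2 has 13.
Triangle count is an isomorphism invariant, so differing triangle counts rule out isomorphism.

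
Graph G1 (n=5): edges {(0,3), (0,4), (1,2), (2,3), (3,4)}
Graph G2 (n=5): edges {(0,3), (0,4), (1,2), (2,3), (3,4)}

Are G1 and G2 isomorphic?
Yes, isomorphic

The graphs are isomorphic.
One valid mapping φ: V(G1) → V(G2): 0→4, 1→1, 2→2, 3→3, 4→0

Verify φ preserves adjacency — for each edge of G1, its image is an edge of G2:
  (0,3) → (φ(0),φ(3)) = (3,4) ∈ E(G2) ✓
  (0,4) → (φ(0),φ(4)) = (0,4) ∈ E(G2) ✓
  (1,2) → (φ(1),φ(2)) = (1,2) ∈ E(G2) ✓
  (2,3) → (φ(2),φ(3)) = (2,3) ∈ E(G2) ✓
  (3,4) → (φ(3),φ(4)) = (0,3) ∈ E(G2) ✓
All 5 edges of G1 map to edges of G2, and |E(G1)| = |E(G2)| = 5, so φ is a bijection on edges as well as vertices. Hence G1 ≅ G2.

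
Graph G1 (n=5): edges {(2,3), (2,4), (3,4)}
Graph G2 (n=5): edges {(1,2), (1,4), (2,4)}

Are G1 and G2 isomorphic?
Yes, isomorphic

The graphs are isomorphic.
One valid mapping φ: V(G1) → V(G2): 0→3, 1→0, 2→4, 3→2, 4→1

Verify φ preserves adjacency — for each edge of G1, its image is an edge of G2:
  (2,3) → (φ(2),φ(3)) = (2,4) ∈ E(G2) ✓
  (2,4) → (φ(2),φ(4)) = (1,4) ∈ E(G2) ✓
  (3,4) → (φ(3),φ(4)) = (1,2) ∈ E(G2) ✓
All 3 edges of G1 map to edges of G2, and |E(G1)| = |E(G2)| = 3, so φ is a bijection on edges as well as vertices. Hence G1 ≅ G2.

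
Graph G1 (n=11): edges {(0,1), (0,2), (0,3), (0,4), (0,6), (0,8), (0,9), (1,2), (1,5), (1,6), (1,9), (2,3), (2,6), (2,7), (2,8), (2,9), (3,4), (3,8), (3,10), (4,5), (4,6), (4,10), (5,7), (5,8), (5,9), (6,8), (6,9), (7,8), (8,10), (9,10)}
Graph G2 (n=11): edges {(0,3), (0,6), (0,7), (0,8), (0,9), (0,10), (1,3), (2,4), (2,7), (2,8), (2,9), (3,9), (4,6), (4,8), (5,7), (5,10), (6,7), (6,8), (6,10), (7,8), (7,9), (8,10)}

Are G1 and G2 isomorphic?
No, not isomorphic

The graphs are NOT isomorphic.

Counting triangles (3-cliques): G1 has 23, G2 has 13.
Triangle count is an isomorphism invariant, so differing triangle counts rule out isomorphism.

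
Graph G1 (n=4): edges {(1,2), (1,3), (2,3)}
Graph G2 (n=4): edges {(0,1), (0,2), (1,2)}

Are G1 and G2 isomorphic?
Yes, isomorphic

The graphs are isomorphic.
One valid mapping φ: V(G1) → V(G2): 0→3, 1→0, 2→1, 3→2

Verify φ preserves adjacency — for each edge of G1, its image is an edge of G2:
  (1,2) → (φ(1),φ(2)) = (0,1) ∈ E(G2) ✓
  (1,3) → (φ(1),φ(3)) = (0,2) ∈ E(G2) ✓
  (2,3) → (φ(2),φ(3)) = (1,2) ∈ E(G2) ✓
All 3 edges of G1 map to edges of G2, and |E(G1)| = |E(G2)| = 3, so φ is a bijection on edges as well as vertices. Hence G1 ≅ G2.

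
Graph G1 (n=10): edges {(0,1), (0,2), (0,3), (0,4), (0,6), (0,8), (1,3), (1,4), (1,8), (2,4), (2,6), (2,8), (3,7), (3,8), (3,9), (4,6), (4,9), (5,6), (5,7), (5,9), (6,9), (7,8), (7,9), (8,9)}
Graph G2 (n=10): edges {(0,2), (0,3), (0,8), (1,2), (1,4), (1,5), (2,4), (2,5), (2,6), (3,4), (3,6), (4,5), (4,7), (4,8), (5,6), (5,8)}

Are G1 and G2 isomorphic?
No, not isomorphic

The graphs are NOT isomorphic.

Counting triangles (3-cliques): G1 has 17, G2 has 6.
Triangle count is an isomorphism invariant, so differing triangle counts rule out isomorphism.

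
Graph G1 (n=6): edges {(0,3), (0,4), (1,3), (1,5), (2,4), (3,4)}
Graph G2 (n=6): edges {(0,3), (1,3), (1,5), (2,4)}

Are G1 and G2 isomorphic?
No, not isomorphic

The graphs are NOT isomorphic.

Counting edges: G1 has 6 edge(s); G2 has 4 edge(s).
Edge count is an isomorphism invariant (a bijection on vertices induces a bijection on edges), so differing edge counts rule out isomorphism.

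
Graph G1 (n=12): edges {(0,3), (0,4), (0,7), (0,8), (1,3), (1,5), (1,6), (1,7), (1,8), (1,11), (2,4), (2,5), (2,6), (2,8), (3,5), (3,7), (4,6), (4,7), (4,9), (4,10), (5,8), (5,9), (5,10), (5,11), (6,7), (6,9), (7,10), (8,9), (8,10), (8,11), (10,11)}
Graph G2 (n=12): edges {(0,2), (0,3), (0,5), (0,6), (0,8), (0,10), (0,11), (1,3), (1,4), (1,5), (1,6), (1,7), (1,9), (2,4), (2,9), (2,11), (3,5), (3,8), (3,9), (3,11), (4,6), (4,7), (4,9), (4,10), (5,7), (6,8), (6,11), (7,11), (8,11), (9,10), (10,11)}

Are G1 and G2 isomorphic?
Yes, isomorphic

The graphs are isomorphic.
One valid mapping φ: V(G1) → V(G2): 0→7, 1→3, 2→10, 3→5, 4→4, 5→0, 6→9, 7→1, 8→11, 9→2, 10→6, 11→8

Verify φ preserves adjacency — for each edge of G1, its image is an edge of G2:
  (0,3) → (φ(0),φ(3)) = (5,7) ∈ E(G2) ✓
  (0,4) → (φ(0),φ(4)) = (4,7) ∈ E(G2) ✓
  (0,7) → (φ(0),φ(7)) = (1,7) ∈ E(G2) ✓
  (0,8) → (φ(0),φ(8)) = (7,11) ∈ E(G2) ✓
  (1,3) → (φ(1),φ(3)) = (3,5) ∈ E(G2) ✓
  (1,5) → (φ(1),φ(5)) = (0,3) ∈ E(G2) ✓
  (1,6) → (φ(1),φ(6)) = (3,9) ∈ E(G2) ✓
  (1,7) → (φ(1),φ(7)) = (1,3) ∈ E(G2) ✓
  (1,8) → (φ(1),φ(8)) = (3,11) ∈ E(G2) ✓
  (1,11) → (φ(1),φ(11)) = (3,8) ∈ E(G2) ✓
  (2,4) → (φ(2),φ(4)) = (4,10) ∈ E(G2) ✓
  (2,5) → (φ(2),φ(5)) = (0,10) ∈ E(G2) ✓
  (2,6) → (φ(2),φ(6)) = (9,10) ∈ E(G2) ✓
  (2,8) → (φ(2),φ(8)) = (10,11) ∈ E(G2) ✓
  (3,5) → (φ(3),φ(5)) = (0,5) ∈ E(G2) ✓
  (3,7) → (φ(3),φ(7)) = (1,5) ∈ E(G2) ✓
  (4,6) → (φ(4),φ(6)) = (4,9) ∈ E(G2) ✓
  (4,7) → (φ(4),φ(7)) = (1,4) ∈ E(G2) ✓
  (4,9) → (φ(4),φ(9)) = (2,4) ∈ E(G2) ✓
  (4,10) → (φ(4),φ(10)) = (4,6) ∈ E(G2) ✓
  (5,8) → (φ(5),φ(8)) = (0,11) ∈ E(G2) ✓
  (5,9) → (φ(5),φ(9)) = (0,2) ∈ E(G2) ✓
  (5,10) → (φ(5),φ(10)) = (0,6) ∈ E(G2) ✓
  (5,11) → (φ(5),φ(11)) = (0,8) ∈ E(G2) ✓
  (6,7) → (φ(6),φ(7)) = (1,9) ∈ E(G2) ✓
  (6,9) → (φ(6),φ(9)) = (2,9) ∈ E(G2) ✓
  (7,10) → (φ(7),φ(10)) = (1,6) ∈ E(G2) ✓
  (8,9) → (φ(8),φ(9)) = (2,11) ∈ E(G2) ✓
  (8,10) → (φ(8),φ(10)) = (6,11) ∈ E(G2) ✓
  (8,11) → (φ(8),φ(11)) = (8,11) ∈ E(G2) ✓
  (10,11) → (φ(10),φ(11)) = (6,8) ∈ E(G2) ✓
All 31 edges of G1 map to edges of G2, and |E(G1)| = |E(G2)| = 31, so φ is a bijection on edges as well as vertices. Hence G1 ≅ G2.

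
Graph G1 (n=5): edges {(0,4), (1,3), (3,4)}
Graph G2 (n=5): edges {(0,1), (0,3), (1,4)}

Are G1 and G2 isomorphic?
Yes, isomorphic

The graphs are isomorphic.
One valid mapping φ: V(G1) → V(G2): 0→4, 1→3, 2→2, 3→0, 4→1

Verify φ preserves adjacency — for each edge of G1, its image is an edge of G2:
  (0,4) → (φ(0),φ(4)) = (1,4) ∈ E(G2) ✓
  (1,3) → (φ(1),φ(3)) = (0,3) ∈ E(G2) ✓
  (3,4) → (φ(3),φ(4)) = (0,1) ∈ E(G2) ✓
All 3 edges of G1 map to edges of G2, and |E(G1)| = |E(G2)| = 3, so φ is a bijection on edges as well as vertices. Hence G1 ≅ G2.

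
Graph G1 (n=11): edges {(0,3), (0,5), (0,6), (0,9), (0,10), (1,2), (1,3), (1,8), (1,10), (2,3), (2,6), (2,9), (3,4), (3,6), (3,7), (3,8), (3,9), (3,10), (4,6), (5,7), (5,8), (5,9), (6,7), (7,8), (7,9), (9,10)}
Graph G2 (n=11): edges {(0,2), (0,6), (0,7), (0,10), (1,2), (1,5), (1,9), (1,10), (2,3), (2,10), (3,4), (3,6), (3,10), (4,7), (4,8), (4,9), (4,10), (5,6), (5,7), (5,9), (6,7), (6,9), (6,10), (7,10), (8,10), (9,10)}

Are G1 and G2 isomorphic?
Yes, isomorphic

The graphs are isomorphic.
One valid mapping φ: V(G1) → V(G2): 0→7, 1→2, 2→3, 3→10, 4→8, 5→5, 6→4, 7→9, 8→1, 9→6, 10→0

Verify φ preserves adjacency — for each edge of G1, its image is an edge of G2:
  (0,3) → (φ(0),φ(3)) = (7,10) ∈ E(G2) ✓
  (0,5) → (φ(0),φ(5)) = (5,7) ∈ E(G2) ✓
  (0,6) → (φ(0),φ(6)) = (4,7) ∈ E(G2) ✓
  (0,9) → (φ(0),φ(9)) = (6,7) ∈ E(G2) ✓
  (0,10) → (φ(0),φ(10)) = (0,7) ∈ E(G2) ✓
  (1,2) → (φ(1),φ(2)) = (2,3) ∈ E(G2) ✓
  (1,3) → (φ(1),φ(3)) = (2,10) ∈ E(G2) ✓
  (1,8) → (φ(1),φ(8)) = (1,2) ∈ E(G2) ✓
  (1,10) → (φ(1),φ(10)) = (0,2) ∈ E(G2) ✓
  (2,3) → (φ(2),φ(3)) = (3,10) ∈ E(G2) ✓
  (2,6) → (φ(2),φ(6)) = (3,4) ∈ E(G2) ✓
  (2,9) → (φ(2),φ(9)) = (3,6) ∈ E(G2) ✓
  (3,4) → (φ(3),φ(4)) = (8,10) ∈ E(G2) ✓
  (3,6) → (φ(3),φ(6)) = (4,10) ∈ E(G2) ✓
  (3,7) → (φ(3),φ(7)) = (9,10) ∈ E(G2) ✓
  (3,8) → (φ(3),φ(8)) = (1,10) ∈ E(G2) ✓
  (3,9) → (φ(3),φ(9)) = (6,10) ∈ E(G2) ✓
  (3,10) → (φ(3),φ(10)) = (0,10) ∈ E(G2) ✓
  (4,6) → (φ(4),φ(6)) = (4,8) ∈ E(G2) ✓
  (5,7) → (φ(5),φ(7)) = (5,9) ∈ E(G2) ✓
  (5,8) → (φ(5),φ(8)) = (1,5) ∈ E(G2) ✓
  (5,9) → (φ(5),φ(9)) = (5,6) ∈ E(G2) ✓
  (6,7) → (φ(6),φ(7)) = (4,9) ∈ E(G2) ✓
  (7,8) → (φ(7),φ(8)) = (1,9) ∈ E(G2) ✓
  (7,9) → (φ(7),φ(9)) = (6,9) ∈ E(G2) ✓
  (9,10) → (φ(9),φ(10)) = (0,6) ∈ E(G2) ✓
All 26 edges of G1 map to edges of G2, and |E(G1)| = |E(G2)| = 26, so φ is a bijection on edges as well as vertices. Hence G1 ≅ G2.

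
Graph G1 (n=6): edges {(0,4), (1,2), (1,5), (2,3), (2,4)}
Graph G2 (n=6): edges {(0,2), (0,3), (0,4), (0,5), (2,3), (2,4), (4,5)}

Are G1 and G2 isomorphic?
No, not isomorphic

The graphs are NOT isomorphic.

Counting triangles (3-cliques): G1 has 0, G2 has 3.
Triangle count is an isomorphism invariant, so differing triangle counts rule out isomorphism.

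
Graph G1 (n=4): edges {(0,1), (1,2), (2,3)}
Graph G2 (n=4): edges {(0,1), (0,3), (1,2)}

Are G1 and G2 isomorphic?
Yes, isomorphic

The graphs are isomorphic.
One valid mapping φ: V(G1) → V(G2): 0→2, 1→1, 2→0, 3→3

Verify φ preserves adjacency — for each edge of G1, its image is an edge of G2:
  (0,1) → (φ(0),φ(1)) = (1,2) ∈ E(G2) ✓
  (1,2) → (φ(1),φ(2)) = (0,1) ∈ E(G2) ✓
  (2,3) → (φ(2),φ(3)) = (0,3) ∈ E(G2) ✓
All 3 edges of G1 map to edges of G2, and |E(G1)| = |E(G2)| = 3, so φ is a bijection on edges as well as vertices. Hence G1 ≅ G2.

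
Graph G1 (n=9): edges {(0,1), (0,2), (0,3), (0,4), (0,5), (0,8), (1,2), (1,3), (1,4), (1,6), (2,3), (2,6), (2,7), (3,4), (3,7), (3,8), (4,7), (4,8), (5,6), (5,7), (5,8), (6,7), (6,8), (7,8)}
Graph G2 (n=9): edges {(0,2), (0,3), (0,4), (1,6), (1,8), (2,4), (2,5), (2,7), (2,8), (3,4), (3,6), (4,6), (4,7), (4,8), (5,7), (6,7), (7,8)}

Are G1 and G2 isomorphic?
No, not isomorphic

The graphs are NOT isomorphic.

Degrees in G1: deg(0)=6, deg(1)=5, deg(2)=5, deg(3)=6, deg(4)=5, deg(5)=4, deg(6)=5, deg(7)=6, deg(8)=6.
Sorted degree sequence of G1: [6, 6, 6, 6, 5, 5, 5, 5, 4].
Degrees in G2: deg(0)=3, deg(1)=2, deg(2)=5, deg(3)=3, deg(4)=6, deg(5)=2, deg(6)=4, deg(7)=5, deg(8)=4.
Sorted degree sequence of G2: [6, 5, 5, 4, 4, 3, 3, 2, 2].
The (sorted) degree sequence is an isomorphism invariant, so since G1 and G2 have different degree sequences they cannot be isomorphic.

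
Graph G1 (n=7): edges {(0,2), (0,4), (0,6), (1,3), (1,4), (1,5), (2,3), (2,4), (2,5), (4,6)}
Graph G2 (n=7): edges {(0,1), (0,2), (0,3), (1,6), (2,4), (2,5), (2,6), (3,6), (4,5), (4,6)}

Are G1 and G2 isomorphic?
Yes, isomorphic

The graphs are isomorphic.
One valid mapping φ: V(G1) → V(G2): 0→4, 1→0, 2→6, 3→1, 4→2, 5→3, 6→5

Verify φ preserves adjacency — for each edge of G1, its image is an edge of G2:
  (0,2) → (φ(0),φ(2)) = (4,6) ∈ E(G2) ✓
  (0,4) → (φ(0),φ(4)) = (2,4) ∈ E(G2) ✓
  (0,6) → (φ(0),φ(6)) = (4,5) ∈ E(G2) ✓
  (1,3) → (φ(1),φ(3)) = (0,1) ∈ E(G2) ✓
  (1,4) → (φ(1),φ(4)) = (0,2) ∈ E(G2) ✓
  (1,5) → (φ(1),φ(5)) = (0,3) ∈ E(G2) ✓
  (2,3) → (φ(2),φ(3)) = (1,6) ∈ E(G2) ✓
  (2,4) → (φ(2),φ(4)) = (2,6) ∈ E(G2) ✓
  (2,5) → (φ(2),φ(5)) = (3,6) ∈ E(G2) ✓
  (4,6) → (φ(4),φ(6)) = (2,5) ∈ E(G2) ✓
All 10 edges of G1 map to edges of G2, and |E(G1)| = |E(G2)| = 10, so φ is a bijection on edges as well as vertices. Hence G1 ≅ G2.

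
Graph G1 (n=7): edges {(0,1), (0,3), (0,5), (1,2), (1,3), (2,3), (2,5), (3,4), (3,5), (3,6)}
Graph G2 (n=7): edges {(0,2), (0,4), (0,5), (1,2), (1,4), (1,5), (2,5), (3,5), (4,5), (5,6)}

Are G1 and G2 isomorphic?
Yes, isomorphic

The graphs are isomorphic.
One valid mapping φ: V(G1) → V(G2): 0→4, 1→1, 2→2, 3→5, 4→3, 5→0, 6→6

Verify φ preserves adjacency — for each edge of G1, its image is an edge of G2:
  (0,1) → (φ(0),φ(1)) = (1,4) ∈ E(G2) ✓
  (0,3) → (φ(0),φ(3)) = (4,5) ∈ E(G2) ✓
  (0,5) → (φ(0),φ(5)) = (0,4) ∈ E(G2) ✓
  (1,2) → (φ(1),φ(2)) = (1,2) ∈ E(G2) ✓
  (1,3) → (φ(1),φ(3)) = (1,5) ∈ E(G2) ✓
  (2,3) → (φ(2),φ(3)) = (2,5) ∈ E(G2) ✓
  (2,5) → (φ(2),φ(5)) = (0,2) ∈ E(G2) ✓
  (3,4) → (φ(3),φ(4)) = (3,5) ∈ E(G2) ✓
  (3,5) → (φ(3),φ(5)) = (0,5) ∈ E(G2) ✓
  (3,6) → (φ(3),φ(6)) = (5,6) ∈ E(G2) ✓
All 10 edges of G1 map to edges of G2, and |E(G1)| = |E(G2)| = 10, so φ is a bijection on edges as well as vertices. Hence G1 ≅ G2.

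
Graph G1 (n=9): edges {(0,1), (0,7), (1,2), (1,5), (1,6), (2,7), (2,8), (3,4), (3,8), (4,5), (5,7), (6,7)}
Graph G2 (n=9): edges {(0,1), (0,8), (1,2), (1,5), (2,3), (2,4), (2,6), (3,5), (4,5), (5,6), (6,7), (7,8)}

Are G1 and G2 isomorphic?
Yes, isomorphic

The graphs are isomorphic.
One valid mapping φ: V(G1) → V(G2): 0→3, 1→5, 2→1, 3→8, 4→7, 5→6, 6→4, 7→2, 8→0

Verify φ preserves adjacency — for each edge of G1, its image is an edge of G2:
  (0,1) → (φ(0),φ(1)) = (3,5) ∈ E(G2) ✓
  (0,7) → (φ(0),φ(7)) = (2,3) ∈ E(G2) ✓
  (1,2) → (φ(1),φ(2)) = (1,5) ∈ E(G2) ✓
  (1,5) → (φ(1),φ(5)) = (5,6) ∈ E(G2) ✓
  (1,6) → (φ(1),φ(6)) = (4,5) ∈ E(G2) ✓
  (2,7) → (φ(2),φ(7)) = (1,2) ∈ E(G2) ✓
  (2,8) → (φ(2),φ(8)) = (0,1) ∈ E(G2) ✓
  (3,4) → (φ(3),φ(4)) = (7,8) ∈ E(G2) ✓
  (3,8) → (φ(3),φ(8)) = (0,8) ∈ E(G2) ✓
  (4,5) → (φ(4),φ(5)) = (6,7) ∈ E(G2) ✓
  (5,7) → (φ(5),φ(7)) = (2,6) ∈ E(G2) ✓
  (6,7) → (φ(6),φ(7)) = (2,4) ∈ E(G2) ✓
All 12 edges of G1 map to edges of G2, and |E(G1)| = |E(G2)| = 12, so φ is a bijection on edges as well as vertices. Hence G1 ≅ G2.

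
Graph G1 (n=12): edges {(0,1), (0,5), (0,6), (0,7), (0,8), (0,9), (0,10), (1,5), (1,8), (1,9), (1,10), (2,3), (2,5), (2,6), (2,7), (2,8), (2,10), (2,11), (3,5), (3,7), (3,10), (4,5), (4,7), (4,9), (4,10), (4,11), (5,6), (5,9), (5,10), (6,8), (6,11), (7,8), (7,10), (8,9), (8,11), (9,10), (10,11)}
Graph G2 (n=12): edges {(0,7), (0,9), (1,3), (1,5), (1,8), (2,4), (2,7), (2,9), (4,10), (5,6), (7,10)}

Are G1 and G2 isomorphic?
No, not isomorphic

The graphs are NOT isomorphic.

Connected components of G1: 1 component(s) with vertex sets [[0, 1, 2, 3, 4, 5, 6, 7, 8, 9, 10, 11]], sizes [12].
Connected components of G2: 3 component(s) with vertex sets [[11], [1, 3, 5, 6, 8], [0, 2, 4, 7, 9, 10]], sizes [1, 5, 6].
The number of connected components (and the multiset of component sizes) is an isomorphism invariant — an isomorphism maps each component of G1 bijectively onto a component of G2. Since G1 has 1 component(s) and G2 has 3, they cannot be isomorphic.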